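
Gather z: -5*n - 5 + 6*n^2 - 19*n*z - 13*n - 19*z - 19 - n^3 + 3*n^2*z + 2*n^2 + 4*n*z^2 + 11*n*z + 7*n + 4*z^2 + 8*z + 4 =-n^3 + 8*n^2 - 11*n + z^2*(4*n + 4) + z*(3*n^2 - 8*n - 11) - 20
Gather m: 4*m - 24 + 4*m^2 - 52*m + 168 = 4*m^2 - 48*m + 144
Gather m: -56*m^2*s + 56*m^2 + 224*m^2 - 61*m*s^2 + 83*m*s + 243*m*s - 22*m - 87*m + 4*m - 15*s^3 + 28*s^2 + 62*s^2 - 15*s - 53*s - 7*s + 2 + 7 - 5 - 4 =m^2*(280 - 56*s) + m*(-61*s^2 + 326*s - 105) - 15*s^3 + 90*s^2 - 75*s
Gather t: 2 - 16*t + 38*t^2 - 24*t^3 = -24*t^3 + 38*t^2 - 16*t + 2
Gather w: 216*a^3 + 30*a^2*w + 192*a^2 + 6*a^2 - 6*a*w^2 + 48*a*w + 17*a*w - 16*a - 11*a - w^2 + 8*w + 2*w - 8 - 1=216*a^3 + 198*a^2 - 27*a + w^2*(-6*a - 1) + w*(30*a^2 + 65*a + 10) - 9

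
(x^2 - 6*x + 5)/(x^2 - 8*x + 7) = (x - 5)/(x - 7)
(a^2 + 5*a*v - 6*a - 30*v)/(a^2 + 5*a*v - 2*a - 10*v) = (a - 6)/(a - 2)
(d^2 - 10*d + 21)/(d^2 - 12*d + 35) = (d - 3)/(d - 5)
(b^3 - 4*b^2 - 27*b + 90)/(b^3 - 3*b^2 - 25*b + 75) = (b - 6)/(b - 5)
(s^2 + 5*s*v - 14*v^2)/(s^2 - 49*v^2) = (s - 2*v)/(s - 7*v)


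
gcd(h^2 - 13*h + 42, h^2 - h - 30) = h - 6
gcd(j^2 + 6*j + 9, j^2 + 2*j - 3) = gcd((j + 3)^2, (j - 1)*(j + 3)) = j + 3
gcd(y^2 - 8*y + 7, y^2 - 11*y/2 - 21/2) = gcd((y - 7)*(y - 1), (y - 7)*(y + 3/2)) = y - 7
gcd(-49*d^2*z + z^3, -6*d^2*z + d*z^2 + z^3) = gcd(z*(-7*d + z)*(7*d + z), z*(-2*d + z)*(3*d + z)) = z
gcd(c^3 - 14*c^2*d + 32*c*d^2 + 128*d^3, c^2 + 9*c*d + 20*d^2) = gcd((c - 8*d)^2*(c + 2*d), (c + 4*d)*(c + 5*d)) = 1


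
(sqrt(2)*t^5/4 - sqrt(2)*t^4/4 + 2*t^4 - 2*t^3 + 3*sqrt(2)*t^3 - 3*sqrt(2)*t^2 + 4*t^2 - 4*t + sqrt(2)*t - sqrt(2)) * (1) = sqrt(2)*t^5/4 - sqrt(2)*t^4/4 + 2*t^4 - 2*t^3 + 3*sqrt(2)*t^3 - 3*sqrt(2)*t^2 + 4*t^2 - 4*t + sqrt(2)*t - sqrt(2)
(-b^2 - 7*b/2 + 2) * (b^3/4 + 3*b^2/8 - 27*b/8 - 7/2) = -b^5/4 - 5*b^4/4 + 41*b^3/16 + 257*b^2/16 + 11*b/2 - 7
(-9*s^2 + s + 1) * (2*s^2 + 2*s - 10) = -18*s^4 - 16*s^3 + 94*s^2 - 8*s - 10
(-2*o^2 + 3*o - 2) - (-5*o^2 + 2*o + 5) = 3*o^2 + o - 7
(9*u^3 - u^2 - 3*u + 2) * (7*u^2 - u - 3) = 63*u^5 - 16*u^4 - 47*u^3 + 20*u^2 + 7*u - 6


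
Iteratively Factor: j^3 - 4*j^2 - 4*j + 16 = (j - 4)*(j^2 - 4) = (j - 4)*(j + 2)*(j - 2)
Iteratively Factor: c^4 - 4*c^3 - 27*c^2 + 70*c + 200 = (c + 2)*(c^3 - 6*c^2 - 15*c + 100) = (c - 5)*(c + 2)*(c^2 - c - 20) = (c - 5)^2*(c + 2)*(c + 4)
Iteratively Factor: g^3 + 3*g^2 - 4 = (g + 2)*(g^2 + g - 2) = (g + 2)^2*(g - 1)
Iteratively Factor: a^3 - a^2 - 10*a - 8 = (a - 4)*(a^2 + 3*a + 2) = (a - 4)*(a + 1)*(a + 2)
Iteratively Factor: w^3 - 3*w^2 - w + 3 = (w - 1)*(w^2 - 2*w - 3) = (w - 3)*(w - 1)*(w + 1)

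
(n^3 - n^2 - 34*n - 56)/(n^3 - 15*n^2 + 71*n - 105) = (n^2 + 6*n + 8)/(n^2 - 8*n + 15)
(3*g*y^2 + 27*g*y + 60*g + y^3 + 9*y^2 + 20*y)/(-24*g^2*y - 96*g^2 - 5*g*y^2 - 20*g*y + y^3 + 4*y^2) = (y + 5)/(-8*g + y)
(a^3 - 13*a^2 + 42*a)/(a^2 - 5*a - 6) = a*(a - 7)/(a + 1)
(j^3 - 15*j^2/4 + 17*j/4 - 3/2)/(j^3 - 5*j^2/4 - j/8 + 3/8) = 2*(j - 2)/(2*j + 1)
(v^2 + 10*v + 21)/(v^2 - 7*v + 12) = (v^2 + 10*v + 21)/(v^2 - 7*v + 12)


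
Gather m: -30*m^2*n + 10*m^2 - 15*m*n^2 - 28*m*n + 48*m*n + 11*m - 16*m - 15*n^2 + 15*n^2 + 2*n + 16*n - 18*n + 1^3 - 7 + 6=m^2*(10 - 30*n) + m*(-15*n^2 + 20*n - 5)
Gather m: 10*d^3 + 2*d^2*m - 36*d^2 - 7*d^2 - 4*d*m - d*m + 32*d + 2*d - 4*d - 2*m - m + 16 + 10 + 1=10*d^3 - 43*d^2 + 30*d + m*(2*d^2 - 5*d - 3) + 27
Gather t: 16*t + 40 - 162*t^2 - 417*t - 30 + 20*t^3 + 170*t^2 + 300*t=20*t^3 + 8*t^2 - 101*t + 10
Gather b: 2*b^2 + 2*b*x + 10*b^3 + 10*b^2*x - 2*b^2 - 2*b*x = 10*b^3 + 10*b^2*x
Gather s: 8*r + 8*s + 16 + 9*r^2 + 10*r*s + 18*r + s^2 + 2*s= 9*r^2 + 26*r + s^2 + s*(10*r + 10) + 16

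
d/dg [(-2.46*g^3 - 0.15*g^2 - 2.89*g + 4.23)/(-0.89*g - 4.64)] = (4.3788*g^3 + 34.3767*g^2 + 1.392*g + 17.1743)/(0.7921*g^2 + 8.2592*g + 21.5296)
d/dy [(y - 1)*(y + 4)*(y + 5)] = 3*y^2 + 16*y + 11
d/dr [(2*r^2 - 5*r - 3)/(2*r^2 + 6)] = (5*r^2 + 18*r - 15)/(2*(r^4 + 6*r^2 + 9))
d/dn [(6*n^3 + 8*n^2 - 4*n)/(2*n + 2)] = (6*n^3 + 13*n^2 + 8*n - 2)/(n^2 + 2*n + 1)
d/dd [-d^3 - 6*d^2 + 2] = 3*d*(-d - 4)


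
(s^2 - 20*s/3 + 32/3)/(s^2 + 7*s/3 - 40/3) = (s - 4)/(s + 5)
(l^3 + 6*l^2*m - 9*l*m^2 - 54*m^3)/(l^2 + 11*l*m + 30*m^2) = (l^2 - 9*m^2)/(l + 5*m)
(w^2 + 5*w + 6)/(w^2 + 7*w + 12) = (w + 2)/(w + 4)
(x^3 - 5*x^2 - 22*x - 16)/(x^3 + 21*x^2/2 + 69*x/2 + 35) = 2*(x^2 - 7*x - 8)/(2*x^2 + 17*x + 35)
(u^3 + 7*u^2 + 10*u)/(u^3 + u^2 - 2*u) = (u + 5)/(u - 1)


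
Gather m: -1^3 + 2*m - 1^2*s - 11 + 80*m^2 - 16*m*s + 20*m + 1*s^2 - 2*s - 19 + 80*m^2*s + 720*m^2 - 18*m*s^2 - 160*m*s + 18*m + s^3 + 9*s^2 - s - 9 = m^2*(80*s + 800) + m*(-18*s^2 - 176*s + 40) + s^3 + 10*s^2 - 4*s - 40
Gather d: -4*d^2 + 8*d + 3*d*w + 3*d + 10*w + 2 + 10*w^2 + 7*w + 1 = -4*d^2 + d*(3*w + 11) + 10*w^2 + 17*w + 3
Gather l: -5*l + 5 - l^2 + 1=-l^2 - 5*l + 6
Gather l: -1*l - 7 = -l - 7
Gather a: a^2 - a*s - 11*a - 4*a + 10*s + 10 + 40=a^2 + a*(-s - 15) + 10*s + 50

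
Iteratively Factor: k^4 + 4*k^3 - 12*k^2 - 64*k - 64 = (k + 2)*(k^3 + 2*k^2 - 16*k - 32) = (k - 4)*(k + 2)*(k^2 + 6*k + 8) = (k - 4)*(k + 2)*(k + 4)*(k + 2)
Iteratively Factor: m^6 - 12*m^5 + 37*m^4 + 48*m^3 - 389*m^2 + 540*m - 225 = (m - 1)*(m^5 - 11*m^4 + 26*m^3 + 74*m^2 - 315*m + 225) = (m - 3)*(m - 1)*(m^4 - 8*m^3 + 2*m^2 + 80*m - 75) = (m - 3)*(m - 1)*(m + 3)*(m^3 - 11*m^2 + 35*m - 25) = (m - 3)*(m - 1)^2*(m + 3)*(m^2 - 10*m + 25) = (m - 5)*(m - 3)*(m - 1)^2*(m + 3)*(m - 5)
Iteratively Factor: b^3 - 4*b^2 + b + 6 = (b - 2)*(b^2 - 2*b - 3) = (b - 2)*(b + 1)*(b - 3)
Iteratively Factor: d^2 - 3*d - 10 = (d - 5)*(d + 2)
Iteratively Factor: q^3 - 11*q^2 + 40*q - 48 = (q - 4)*(q^2 - 7*q + 12) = (q - 4)^2*(q - 3)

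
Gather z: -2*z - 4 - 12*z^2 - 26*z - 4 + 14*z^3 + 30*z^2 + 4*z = 14*z^3 + 18*z^2 - 24*z - 8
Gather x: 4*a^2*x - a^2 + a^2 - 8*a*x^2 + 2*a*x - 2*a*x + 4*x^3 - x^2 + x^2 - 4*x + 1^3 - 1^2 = -8*a*x^2 + 4*x^3 + x*(4*a^2 - 4)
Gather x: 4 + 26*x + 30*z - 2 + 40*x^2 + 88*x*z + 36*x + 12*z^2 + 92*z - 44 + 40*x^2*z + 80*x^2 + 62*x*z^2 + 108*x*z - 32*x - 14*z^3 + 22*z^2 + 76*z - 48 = x^2*(40*z + 120) + x*(62*z^2 + 196*z + 30) - 14*z^3 + 34*z^2 + 198*z - 90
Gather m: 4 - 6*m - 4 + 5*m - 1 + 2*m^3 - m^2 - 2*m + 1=2*m^3 - m^2 - 3*m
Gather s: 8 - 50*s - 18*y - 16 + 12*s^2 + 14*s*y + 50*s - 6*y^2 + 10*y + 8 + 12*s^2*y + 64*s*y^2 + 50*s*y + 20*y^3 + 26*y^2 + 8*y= s^2*(12*y + 12) + s*(64*y^2 + 64*y) + 20*y^3 + 20*y^2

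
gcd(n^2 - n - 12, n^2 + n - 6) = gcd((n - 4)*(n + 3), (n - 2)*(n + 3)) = n + 3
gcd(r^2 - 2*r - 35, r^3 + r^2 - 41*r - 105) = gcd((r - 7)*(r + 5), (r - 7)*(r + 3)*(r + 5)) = r^2 - 2*r - 35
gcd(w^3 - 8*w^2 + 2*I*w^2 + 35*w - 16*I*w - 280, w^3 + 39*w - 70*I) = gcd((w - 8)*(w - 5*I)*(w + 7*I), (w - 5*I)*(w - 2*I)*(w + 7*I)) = w^2 + 2*I*w + 35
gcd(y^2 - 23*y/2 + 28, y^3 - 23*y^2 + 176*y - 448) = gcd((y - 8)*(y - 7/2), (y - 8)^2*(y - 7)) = y - 8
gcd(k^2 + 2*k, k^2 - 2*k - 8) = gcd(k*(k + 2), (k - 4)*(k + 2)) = k + 2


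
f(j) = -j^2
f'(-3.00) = 6.00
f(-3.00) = -9.00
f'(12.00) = -24.00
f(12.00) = -144.00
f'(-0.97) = 1.94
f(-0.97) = -0.94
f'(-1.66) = 3.32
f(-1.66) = -2.76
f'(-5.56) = 11.12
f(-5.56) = -30.91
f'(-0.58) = 1.16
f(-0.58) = -0.34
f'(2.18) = -4.36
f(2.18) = -4.75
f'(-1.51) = 3.02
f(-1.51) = -2.28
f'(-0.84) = 1.68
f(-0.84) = -0.71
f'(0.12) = -0.24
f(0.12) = -0.01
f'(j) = -2*j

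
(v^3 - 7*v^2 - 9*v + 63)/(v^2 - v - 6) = (v^2 - 4*v - 21)/(v + 2)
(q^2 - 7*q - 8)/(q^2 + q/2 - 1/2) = 2*(q - 8)/(2*q - 1)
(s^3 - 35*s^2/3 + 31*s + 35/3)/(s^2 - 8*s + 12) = (3*s^3 - 35*s^2 + 93*s + 35)/(3*(s^2 - 8*s + 12))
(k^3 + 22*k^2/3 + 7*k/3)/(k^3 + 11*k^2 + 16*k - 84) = k*(3*k + 1)/(3*(k^2 + 4*k - 12))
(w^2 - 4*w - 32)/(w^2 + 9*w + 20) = (w - 8)/(w + 5)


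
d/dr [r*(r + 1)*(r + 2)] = 3*r^2 + 6*r + 2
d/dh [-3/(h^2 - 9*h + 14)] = 3*(2*h - 9)/(h^2 - 9*h + 14)^2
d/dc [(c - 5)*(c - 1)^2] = (c - 1)*(3*c - 11)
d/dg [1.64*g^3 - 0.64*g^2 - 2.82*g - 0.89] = 4.92*g^2 - 1.28*g - 2.82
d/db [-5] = 0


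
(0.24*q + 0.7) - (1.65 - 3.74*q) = 3.98*q - 0.95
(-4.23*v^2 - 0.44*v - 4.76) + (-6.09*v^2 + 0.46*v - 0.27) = -10.32*v^2 + 0.02*v - 5.03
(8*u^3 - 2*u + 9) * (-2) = -16*u^3 + 4*u - 18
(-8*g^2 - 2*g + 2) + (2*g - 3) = -8*g^2 - 1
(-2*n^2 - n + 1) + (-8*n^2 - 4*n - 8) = -10*n^2 - 5*n - 7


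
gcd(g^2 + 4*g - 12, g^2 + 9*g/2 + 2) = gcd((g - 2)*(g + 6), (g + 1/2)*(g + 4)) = 1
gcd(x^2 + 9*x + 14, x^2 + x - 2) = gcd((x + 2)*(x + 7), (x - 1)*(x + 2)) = x + 2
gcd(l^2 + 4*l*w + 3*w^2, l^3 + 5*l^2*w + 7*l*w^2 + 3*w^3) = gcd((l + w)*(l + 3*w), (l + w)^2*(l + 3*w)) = l^2 + 4*l*w + 3*w^2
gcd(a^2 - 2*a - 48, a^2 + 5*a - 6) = a + 6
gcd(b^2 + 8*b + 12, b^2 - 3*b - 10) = b + 2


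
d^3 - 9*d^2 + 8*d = d*(d - 8)*(d - 1)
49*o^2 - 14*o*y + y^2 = (-7*o + y)^2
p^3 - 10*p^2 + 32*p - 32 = (p - 4)^2*(p - 2)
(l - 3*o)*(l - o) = l^2 - 4*l*o + 3*o^2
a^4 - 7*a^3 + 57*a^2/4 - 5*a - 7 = (a - 7/2)*(a - 2)^2*(a + 1/2)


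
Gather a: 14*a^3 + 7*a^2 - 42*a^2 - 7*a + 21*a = 14*a^3 - 35*a^2 + 14*a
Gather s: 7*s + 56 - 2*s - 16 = 5*s + 40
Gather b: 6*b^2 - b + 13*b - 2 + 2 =6*b^2 + 12*b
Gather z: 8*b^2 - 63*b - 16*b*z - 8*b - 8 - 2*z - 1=8*b^2 - 71*b + z*(-16*b - 2) - 9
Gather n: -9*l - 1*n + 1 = -9*l - n + 1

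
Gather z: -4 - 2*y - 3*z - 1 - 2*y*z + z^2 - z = -2*y + z^2 + z*(-2*y - 4) - 5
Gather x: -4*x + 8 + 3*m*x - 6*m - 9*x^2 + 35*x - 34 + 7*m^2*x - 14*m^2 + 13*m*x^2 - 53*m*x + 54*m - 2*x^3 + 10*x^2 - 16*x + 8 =-14*m^2 + 48*m - 2*x^3 + x^2*(13*m + 1) + x*(7*m^2 - 50*m + 15) - 18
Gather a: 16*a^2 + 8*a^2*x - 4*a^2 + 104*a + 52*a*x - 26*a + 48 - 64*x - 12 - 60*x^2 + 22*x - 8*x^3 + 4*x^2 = a^2*(8*x + 12) + a*(52*x + 78) - 8*x^3 - 56*x^2 - 42*x + 36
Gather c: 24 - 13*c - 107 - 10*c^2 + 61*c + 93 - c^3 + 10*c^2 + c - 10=-c^3 + 49*c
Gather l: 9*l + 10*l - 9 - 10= 19*l - 19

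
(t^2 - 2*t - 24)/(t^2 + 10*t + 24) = (t - 6)/(t + 6)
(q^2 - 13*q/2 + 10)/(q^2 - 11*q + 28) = (q - 5/2)/(q - 7)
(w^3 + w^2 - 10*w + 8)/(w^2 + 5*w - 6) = (w^2 + 2*w - 8)/(w + 6)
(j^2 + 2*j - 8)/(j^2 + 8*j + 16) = (j - 2)/(j + 4)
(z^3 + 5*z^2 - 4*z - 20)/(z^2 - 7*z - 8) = (-z^3 - 5*z^2 + 4*z + 20)/(-z^2 + 7*z + 8)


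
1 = 1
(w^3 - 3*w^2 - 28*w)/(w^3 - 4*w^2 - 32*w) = (w - 7)/(w - 8)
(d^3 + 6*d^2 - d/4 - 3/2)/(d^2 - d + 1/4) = (2*d^2 + 13*d + 6)/(2*d - 1)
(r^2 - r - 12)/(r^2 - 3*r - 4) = (r + 3)/(r + 1)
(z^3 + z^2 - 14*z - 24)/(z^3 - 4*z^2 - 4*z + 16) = (z + 3)/(z - 2)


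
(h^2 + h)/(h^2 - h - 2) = h/(h - 2)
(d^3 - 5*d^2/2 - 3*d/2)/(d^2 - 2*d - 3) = d*(2*d + 1)/(2*(d + 1))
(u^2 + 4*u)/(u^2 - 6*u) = (u + 4)/(u - 6)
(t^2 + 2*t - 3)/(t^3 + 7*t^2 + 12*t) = (t - 1)/(t*(t + 4))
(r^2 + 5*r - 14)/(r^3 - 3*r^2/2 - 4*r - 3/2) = 2*(-r^2 - 5*r + 14)/(-2*r^3 + 3*r^2 + 8*r + 3)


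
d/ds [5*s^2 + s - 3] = 10*s + 1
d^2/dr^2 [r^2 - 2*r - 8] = 2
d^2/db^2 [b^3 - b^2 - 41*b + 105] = 6*b - 2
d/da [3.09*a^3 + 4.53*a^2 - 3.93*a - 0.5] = 9.27*a^2 + 9.06*a - 3.93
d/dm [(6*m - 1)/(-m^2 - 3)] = 2*(3*m^2 - m - 9)/(m^4 + 6*m^2 + 9)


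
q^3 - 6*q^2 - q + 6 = (q - 6)*(q - 1)*(q + 1)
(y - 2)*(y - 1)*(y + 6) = y^3 + 3*y^2 - 16*y + 12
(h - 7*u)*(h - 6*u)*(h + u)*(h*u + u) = h^4*u - 12*h^3*u^2 + h^3*u + 29*h^2*u^3 - 12*h^2*u^2 + 42*h*u^4 + 29*h*u^3 + 42*u^4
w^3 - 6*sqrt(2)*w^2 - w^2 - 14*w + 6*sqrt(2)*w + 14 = (w - 1)*(w - 7*sqrt(2))*(w + sqrt(2))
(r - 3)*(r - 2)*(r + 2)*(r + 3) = r^4 - 13*r^2 + 36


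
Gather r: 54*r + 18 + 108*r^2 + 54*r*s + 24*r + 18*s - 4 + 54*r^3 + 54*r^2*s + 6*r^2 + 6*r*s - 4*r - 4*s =54*r^3 + r^2*(54*s + 114) + r*(60*s + 74) + 14*s + 14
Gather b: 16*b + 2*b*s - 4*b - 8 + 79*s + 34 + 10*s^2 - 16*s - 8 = b*(2*s + 12) + 10*s^2 + 63*s + 18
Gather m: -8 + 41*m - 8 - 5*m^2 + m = -5*m^2 + 42*m - 16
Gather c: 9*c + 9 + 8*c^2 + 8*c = 8*c^2 + 17*c + 9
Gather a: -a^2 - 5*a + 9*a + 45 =-a^2 + 4*a + 45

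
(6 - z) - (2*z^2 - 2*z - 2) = -2*z^2 + z + 8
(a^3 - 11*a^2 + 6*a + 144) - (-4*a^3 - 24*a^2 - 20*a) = 5*a^3 + 13*a^2 + 26*a + 144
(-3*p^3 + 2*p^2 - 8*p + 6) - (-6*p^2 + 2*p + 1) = -3*p^3 + 8*p^2 - 10*p + 5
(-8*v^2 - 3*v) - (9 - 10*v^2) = 2*v^2 - 3*v - 9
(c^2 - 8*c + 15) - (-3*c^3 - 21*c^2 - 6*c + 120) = 3*c^3 + 22*c^2 - 2*c - 105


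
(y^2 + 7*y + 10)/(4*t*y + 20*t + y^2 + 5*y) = (y + 2)/(4*t + y)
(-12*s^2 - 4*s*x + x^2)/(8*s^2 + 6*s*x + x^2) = (-6*s + x)/(4*s + x)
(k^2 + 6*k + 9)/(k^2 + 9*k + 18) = (k + 3)/(k + 6)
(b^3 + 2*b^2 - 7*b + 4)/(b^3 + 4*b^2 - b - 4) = (b - 1)/(b + 1)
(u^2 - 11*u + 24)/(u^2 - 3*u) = (u - 8)/u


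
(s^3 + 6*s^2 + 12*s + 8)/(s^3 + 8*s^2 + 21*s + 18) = (s^2 + 4*s + 4)/(s^2 + 6*s + 9)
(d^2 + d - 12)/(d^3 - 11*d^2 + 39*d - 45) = (d + 4)/(d^2 - 8*d + 15)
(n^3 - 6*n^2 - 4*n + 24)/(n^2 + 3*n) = (n^3 - 6*n^2 - 4*n + 24)/(n*(n + 3))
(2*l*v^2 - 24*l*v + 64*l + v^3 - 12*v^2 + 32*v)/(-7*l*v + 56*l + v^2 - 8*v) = (2*l*v - 8*l + v^2 - 4*v)/(-7*l + v)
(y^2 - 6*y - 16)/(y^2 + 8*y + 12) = (y - 8)/(y + 6)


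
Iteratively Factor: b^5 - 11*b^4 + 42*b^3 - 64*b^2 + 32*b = (b)*(b^4 - 11*b^3 + 42*b^2 - 64*b + 32) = b*(b - 4)*(b^3 - 7*b^2 + 14*b - 8) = b*(b - 4)*(b - 1)*(b^2 - 6*b + 8) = b*(b - 4)*(b - 2)*(b - 1)*(b - 4)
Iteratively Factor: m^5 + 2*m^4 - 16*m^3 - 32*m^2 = (m + 4)*(m^4 - 2*m^3 - 8*m^2) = (m - 4)*(m + 4)*(m^3 + 2*m^2) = m*(m - 4)*(m + 4)*(m^2 + 2*m) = m^2*(m - 4)*(m + 4)*(m + 2)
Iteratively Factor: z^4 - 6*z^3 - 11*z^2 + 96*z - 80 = (z - 1)*(z^3 - 5*z^2 - 16*z + 80) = (z - 1)*(z + 4)*(z^2 - 9*z + 20) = (z - 4)*(z - 1)*(z + 4)*(z - 5)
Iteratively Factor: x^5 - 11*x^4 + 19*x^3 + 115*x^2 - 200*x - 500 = (x - 5)*(x^4 - 6*x^3 - 11*x^2 + 60*x + 100) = (x - 5)^2*(x^3 - x^2 - 16*x - 20) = (x - 5)^3*(x^2 + 4*x + 4) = (x - 5)^3*(x + 2)*(x + 2)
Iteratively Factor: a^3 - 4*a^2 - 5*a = (a - 5)*(a^2 + a) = a*(a - 5)*(a + 1)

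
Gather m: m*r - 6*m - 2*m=m*(r - 8)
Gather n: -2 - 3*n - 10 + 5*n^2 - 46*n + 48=5*n^2 - 49*n + 36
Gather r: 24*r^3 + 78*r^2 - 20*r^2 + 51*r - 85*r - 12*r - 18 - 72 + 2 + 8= 24*r^3 + 58*r^2 - 46*r - 80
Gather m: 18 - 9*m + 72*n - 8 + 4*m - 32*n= -5*m + 40*n + 10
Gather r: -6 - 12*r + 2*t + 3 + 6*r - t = -6*r + t - 3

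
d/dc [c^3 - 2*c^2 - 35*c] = 3*c^2 - 4*c - 35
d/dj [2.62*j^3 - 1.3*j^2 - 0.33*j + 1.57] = 7.86*j^2 - 2.6*j - 0.33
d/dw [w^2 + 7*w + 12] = 2*w + 7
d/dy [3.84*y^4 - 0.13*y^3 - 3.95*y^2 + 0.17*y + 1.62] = 15.36*y^3 - 0.39*y^2 - 7.9*y + 0.17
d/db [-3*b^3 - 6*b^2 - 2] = 3*b*(-3*b - 4)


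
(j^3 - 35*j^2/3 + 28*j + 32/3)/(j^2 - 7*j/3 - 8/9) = 3*(j^2 - 12*j + 32)/(3*j - 8)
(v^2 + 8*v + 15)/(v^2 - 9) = (v + 5)/(v - 3)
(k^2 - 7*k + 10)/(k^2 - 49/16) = 16*(k^2 - 7*k + 10)/(16*k^2 - 49)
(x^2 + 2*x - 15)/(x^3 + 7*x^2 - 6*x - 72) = (x + 5)/(x^2 + 10*x + 24)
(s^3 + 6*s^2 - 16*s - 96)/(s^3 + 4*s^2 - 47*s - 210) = (s^2 - 16)/(s^2 - 2*s - 35)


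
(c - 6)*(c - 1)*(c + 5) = c^3 - 2*c^2 - 29*c + 30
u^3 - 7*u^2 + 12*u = u*(u - 4)*(u - 3)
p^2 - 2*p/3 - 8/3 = (p - 2)*(p + 4/3)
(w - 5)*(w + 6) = w^2 + w - 30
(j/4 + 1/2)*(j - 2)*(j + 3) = j^3/4 + 3*j^2/4 - j - 3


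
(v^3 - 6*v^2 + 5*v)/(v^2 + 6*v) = (v^2 - 6*v + 5)/(v + 6)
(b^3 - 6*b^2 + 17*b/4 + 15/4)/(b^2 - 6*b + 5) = (b^2 - b - 3/4)/(b - 1)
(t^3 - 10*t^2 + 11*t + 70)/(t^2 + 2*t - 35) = (t^2 - 5*t - 14)/(t + 7)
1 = 1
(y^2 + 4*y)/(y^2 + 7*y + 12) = y/(y + 3)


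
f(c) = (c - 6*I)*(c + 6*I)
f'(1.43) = 2.86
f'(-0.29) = -0.58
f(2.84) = 44.07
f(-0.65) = 36.42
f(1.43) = 38.04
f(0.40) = 36.16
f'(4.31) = 8.62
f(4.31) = 54.58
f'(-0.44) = -0.88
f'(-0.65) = -1.30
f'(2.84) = 5.68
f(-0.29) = 36.08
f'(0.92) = 1.84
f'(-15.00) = -30.00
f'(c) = 2*c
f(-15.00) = 261.00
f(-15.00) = 261.00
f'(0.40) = 0.80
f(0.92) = 36.85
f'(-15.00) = -30.00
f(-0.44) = 36.19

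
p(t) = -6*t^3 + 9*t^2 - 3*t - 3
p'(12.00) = -2379.00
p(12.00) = -9111.00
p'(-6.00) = -759.00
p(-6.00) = 1635.00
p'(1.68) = -23.56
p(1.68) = -11.09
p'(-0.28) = -9.45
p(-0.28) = -1.32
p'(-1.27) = -54.89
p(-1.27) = 27.62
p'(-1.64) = -80.93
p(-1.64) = 52.59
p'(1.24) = -8.36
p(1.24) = -4.32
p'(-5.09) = -560.97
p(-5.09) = 1036.68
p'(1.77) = -27.53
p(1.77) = -13.39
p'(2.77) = -91.25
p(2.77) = -69.78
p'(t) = -18*t^2 + 18*t - 3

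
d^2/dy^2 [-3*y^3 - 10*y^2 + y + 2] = -18*y - 20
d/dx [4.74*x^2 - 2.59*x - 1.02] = 9.48*x - 2.59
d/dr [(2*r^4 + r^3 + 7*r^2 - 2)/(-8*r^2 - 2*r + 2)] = (-8*r^5 - 5*r^4 + 3*r^3 - 2*r^2 - r - 1)/(16*r^4 + 8*r^3 - 7*r^2 - 2*r + 1)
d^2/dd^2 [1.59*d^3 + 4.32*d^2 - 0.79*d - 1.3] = 9.54*d + 8.64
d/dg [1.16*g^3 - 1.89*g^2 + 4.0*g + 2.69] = 3.48*g^2 - 3.78*g + 4.0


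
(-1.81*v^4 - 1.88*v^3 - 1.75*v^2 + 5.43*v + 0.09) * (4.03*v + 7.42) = -7.2943*v^5 - 21.0066*v^4 - 21.0021*v^3 + 8.8979*v^2 + 40.6533*v + 0.6678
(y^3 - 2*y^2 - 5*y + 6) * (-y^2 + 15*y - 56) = -y^5 + 17*y^4 - 81*y^3 + 31*y^2 + 370*y - 336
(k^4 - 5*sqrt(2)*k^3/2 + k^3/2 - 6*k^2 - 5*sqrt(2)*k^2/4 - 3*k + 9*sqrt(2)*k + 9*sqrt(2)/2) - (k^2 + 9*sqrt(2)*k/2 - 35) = k^4 - 5*sqrt(2)*k^3/2 + k^3/2 - 7*k^2 - 5*sqrt(2)*k^2/4 - 3*k + 9*sqrt(2)*k/2 + 9*sqrt(2)/2 + 35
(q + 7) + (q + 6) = 2*q + 13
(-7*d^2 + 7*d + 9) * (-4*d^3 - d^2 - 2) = 28*d^5 - 21*d^4 - 43*d^3 + 5*d^2 - 14*d - 18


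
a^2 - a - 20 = (a - 5)*(a + 4)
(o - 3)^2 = o^2 - 6*o + 9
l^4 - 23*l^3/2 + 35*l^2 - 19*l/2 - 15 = (l - 6)*(l - 5)*(l - 1)*(l + 1/2)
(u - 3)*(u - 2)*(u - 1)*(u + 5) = u^4 - u^3 - 19*u^2 + 49*u - 30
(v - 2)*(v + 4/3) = v^2 - 2*v/3 - 8/3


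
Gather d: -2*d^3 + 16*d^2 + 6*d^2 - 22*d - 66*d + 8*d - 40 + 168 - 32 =-2*d^3 + 22*d^2 - 80*d + 96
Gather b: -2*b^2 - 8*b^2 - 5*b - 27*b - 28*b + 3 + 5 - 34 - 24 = -10*b^2 - 60*b - 50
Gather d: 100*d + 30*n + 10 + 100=100*d + 30*n + 110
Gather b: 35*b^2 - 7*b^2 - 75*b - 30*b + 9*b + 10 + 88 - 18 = 28*b^2 - 96*b + 80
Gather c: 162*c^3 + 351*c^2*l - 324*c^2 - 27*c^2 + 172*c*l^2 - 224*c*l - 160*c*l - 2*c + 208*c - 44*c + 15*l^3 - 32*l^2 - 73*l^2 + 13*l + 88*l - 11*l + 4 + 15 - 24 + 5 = 162*c^3 + c^2*(351*l - 351) + c*(172*l^2 - 384*l + 162) + 15*l^3 - 105*l^2 + 90*l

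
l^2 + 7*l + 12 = (l + 3)*(l + 4)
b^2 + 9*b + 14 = (b + 2)*(b + 7)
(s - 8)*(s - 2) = s^2 - 10*s + 16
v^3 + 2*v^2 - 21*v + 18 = (v - 3)*(v - 1)*(v + 6)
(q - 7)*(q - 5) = q^2 - 12*q + 35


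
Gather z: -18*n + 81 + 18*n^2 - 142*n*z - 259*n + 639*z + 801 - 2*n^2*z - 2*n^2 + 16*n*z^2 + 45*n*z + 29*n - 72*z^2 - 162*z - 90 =16*n^2 - 248*n + z^2*(16*n - 72) + z*(-2*n^2 - 97*n + 477) + 792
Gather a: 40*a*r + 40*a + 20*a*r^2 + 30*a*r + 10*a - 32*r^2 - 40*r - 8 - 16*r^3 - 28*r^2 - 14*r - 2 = a*(20*r^2 + 70*r + 50) - 16*r^3 - 60*r^2 - 54*r - 10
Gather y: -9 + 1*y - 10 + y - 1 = 2*y - 20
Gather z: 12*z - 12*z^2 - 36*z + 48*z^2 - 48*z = 36*z^2 - 72*z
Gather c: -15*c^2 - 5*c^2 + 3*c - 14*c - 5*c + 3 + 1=-20*c^2 - 16*c + 4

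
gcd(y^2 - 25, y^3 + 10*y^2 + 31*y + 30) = y + 5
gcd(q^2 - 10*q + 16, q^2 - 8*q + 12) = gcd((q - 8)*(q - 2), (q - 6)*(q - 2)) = q - 2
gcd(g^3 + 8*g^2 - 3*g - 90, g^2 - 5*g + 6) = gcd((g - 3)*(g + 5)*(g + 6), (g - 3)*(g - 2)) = g - 3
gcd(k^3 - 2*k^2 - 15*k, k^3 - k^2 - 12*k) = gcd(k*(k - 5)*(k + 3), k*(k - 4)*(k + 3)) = k^2 + 3*k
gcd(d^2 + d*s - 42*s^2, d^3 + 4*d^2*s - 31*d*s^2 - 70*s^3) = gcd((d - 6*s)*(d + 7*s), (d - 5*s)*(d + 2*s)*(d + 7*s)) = d + 7*s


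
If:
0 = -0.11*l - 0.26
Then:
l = -2.36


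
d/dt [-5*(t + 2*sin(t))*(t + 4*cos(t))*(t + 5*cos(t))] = 5*(t + 2*sin(t))*(t + 4*cos(t))*(5*sin(t) - 1) + 5*(t + 2*sin(t))*(t + 5*cos(t))*(4*sin(t) - 1) - 5*(t + 4*cos(t))*(t + 5*cos(t))*(2*cos(t) + 1)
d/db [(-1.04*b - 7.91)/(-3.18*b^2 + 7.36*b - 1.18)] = (-3.3072*b^2 - 50.3076*b + 59.4448)/(10.1124*b^4 - 46.8096*b^3 + 61.6744*b^2 - 17.3696*b + 1.3924)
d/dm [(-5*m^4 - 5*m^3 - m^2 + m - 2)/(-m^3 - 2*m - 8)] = (5*m^6 + 29*m^4 + 182*m^3 + 116*m^2 + 16*m - 12)/(m^6 + 4*m^4 + 16*m^3 + 4*m^2 + 32*m + 64)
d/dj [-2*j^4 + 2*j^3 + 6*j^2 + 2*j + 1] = -8*j^3 + 6*j^2 + 12*j + 2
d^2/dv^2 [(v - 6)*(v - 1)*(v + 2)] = 6*v - 10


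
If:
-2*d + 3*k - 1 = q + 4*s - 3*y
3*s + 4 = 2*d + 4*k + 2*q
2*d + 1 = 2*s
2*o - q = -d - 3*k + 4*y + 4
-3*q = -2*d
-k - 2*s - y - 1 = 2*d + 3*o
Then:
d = -81/2870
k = 3953/2870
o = -193/205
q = -27/1435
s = 677/1435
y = -1263/2870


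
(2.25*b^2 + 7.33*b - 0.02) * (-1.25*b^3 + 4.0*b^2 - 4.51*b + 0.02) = -2.8125*b^5 - 0.1625*b^4 + 19.1975*b^3 - 33.0933*b^2 + 0.2368*b - 0.0004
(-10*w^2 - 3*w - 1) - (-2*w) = -10*w^2 - w - 1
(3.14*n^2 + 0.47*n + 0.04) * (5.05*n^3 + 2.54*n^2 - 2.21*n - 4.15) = 15.857*n^5 + 10.3491*n^4 - 5.5436*n^3 - 13.9681*n^2 - 2.0389*n - 0.166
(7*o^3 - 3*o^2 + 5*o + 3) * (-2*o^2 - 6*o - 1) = -14*o^5 - 36*o^4 + o^3 - 33*o^2 - 23*o - 3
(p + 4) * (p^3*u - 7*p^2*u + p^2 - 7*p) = p^4*u - 3*p^3*u + p^3 - 28*p^2*u - 3*p^2 - 28*p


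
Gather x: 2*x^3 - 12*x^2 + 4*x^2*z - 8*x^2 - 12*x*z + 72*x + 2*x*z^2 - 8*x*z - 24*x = 2*x^3 + x^2*(4*z - 20) + x*(2*z^2 - 20*z + 48)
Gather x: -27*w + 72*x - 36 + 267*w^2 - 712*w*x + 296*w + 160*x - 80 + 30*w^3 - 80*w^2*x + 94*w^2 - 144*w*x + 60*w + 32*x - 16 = 30*w^3 + 361*w^2 + 329*w + x*(-80*w^2 - 856*w + 264) - 132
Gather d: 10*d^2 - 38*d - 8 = 10*d^2 - 38*d - 8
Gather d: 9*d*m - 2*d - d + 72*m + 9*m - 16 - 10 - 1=d*(9*m - 3) + 81*m - 27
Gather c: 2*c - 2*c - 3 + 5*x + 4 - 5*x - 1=0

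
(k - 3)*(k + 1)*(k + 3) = k^3 + k^2 - 9*k - 9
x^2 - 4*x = x*(x - 4)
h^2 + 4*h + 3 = (h + 1)*(h + 3)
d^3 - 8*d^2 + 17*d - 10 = (d - 5)*(d - 2)*(d - 1)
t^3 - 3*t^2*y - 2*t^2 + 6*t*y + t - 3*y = (t - 1)^2*(t - 3*y)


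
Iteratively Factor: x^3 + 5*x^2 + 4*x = (x)*(x^2 + 5*x + 4) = x*(x + 1)*(x + 4)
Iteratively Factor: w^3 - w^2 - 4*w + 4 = (w - 1)*(w^2 - 4) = (w - 1)*(w + 2)*(w - 2)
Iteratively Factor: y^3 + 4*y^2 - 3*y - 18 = (y - 2)*(y^2 + 6*y + 9) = (y - 2)*(y + 3)*(y + 3)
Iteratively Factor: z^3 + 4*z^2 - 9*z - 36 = (z + 3)*(z^2 + z - 12) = (z + 3)*(z + 4)*(z - 3)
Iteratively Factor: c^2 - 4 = (c + 2)*(c - 2)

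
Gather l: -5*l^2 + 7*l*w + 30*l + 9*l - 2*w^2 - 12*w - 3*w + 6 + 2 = -5*l^2 + l*(7*w + 39) - 2*w^2 - 15*w + 8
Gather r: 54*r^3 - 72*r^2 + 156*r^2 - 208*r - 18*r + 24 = 54*r^3 + 84*r^2 - 226*r + 24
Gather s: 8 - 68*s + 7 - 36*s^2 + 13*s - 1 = -36*s^2 - 55*s + 14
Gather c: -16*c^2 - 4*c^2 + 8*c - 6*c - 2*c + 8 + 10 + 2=20 - 20*c^2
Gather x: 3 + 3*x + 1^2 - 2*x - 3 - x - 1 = 0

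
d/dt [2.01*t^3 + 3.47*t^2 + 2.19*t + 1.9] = 6.03*t^2 + 6.94*t + 2.19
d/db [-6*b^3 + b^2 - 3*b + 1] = -18*b^2 + 2*b - 3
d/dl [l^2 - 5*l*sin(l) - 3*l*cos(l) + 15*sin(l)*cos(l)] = 3*l*sin(l) - 5*l*cos(l) + 2*l - 5*sin(l) - 3*cos(l) + 15*cos(2*l)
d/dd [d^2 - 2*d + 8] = 2*d - 2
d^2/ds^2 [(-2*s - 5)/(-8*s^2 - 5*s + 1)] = 2*((2*s + 5)*(16*s + 5)^2 - 2*(24*s + 25)*(8*s^2 + 5*s - 1))/(8*s^2 + 5*s - 1)^3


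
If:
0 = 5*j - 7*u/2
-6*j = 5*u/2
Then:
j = 0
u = 0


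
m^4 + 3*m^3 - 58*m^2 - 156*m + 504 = (m - 7)*(m - 2)*(m + 6)^2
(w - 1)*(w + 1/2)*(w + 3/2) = w^3 + w^2 - 5*w/4 - 3/4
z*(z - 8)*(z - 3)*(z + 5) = z^4 - 6*z^3 - 31*z^2 + 120*z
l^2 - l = l*(l - 1)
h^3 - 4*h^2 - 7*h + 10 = (h - 5)*(h - 1)*(h + 2)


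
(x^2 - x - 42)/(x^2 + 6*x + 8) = (x^2 - x - 42)/(x^2 + 6*x + 8)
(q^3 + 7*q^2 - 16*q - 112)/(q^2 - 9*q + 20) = (q^2 + 11*q + 28)/(q - 5)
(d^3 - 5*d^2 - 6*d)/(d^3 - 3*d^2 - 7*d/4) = 4*(-d^2 + 5*d + 6)/(-4*d^2 + 12*d + 7)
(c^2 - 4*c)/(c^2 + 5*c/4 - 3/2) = 4*c*(c - 4)/(4*c^2 + 5*c - 6)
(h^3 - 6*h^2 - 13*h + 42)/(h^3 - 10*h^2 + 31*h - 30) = (h^2 - 4*h - 21)/(h^2 - 8*h + 15)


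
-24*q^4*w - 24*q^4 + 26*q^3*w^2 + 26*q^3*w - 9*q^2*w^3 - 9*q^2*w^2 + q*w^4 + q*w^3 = (-4*q + w)*(-3*q + w)*(-2*q + w)*(q*w + q)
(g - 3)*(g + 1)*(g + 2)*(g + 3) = g^4 + 3*g^3 - 7*g^2 - 27*g - 18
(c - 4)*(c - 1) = c^2 - 5*c + 4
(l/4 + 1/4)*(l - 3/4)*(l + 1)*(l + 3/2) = l^4/4 + 11*l^3/16 + 11*l^2/32 - 3*l/8 - 9/32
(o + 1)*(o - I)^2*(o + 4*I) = o^4 + o^3 + 2*I*o^3 + 7*o^2 + 2*I*o^2 + 7*o - 4*I*o - 4*I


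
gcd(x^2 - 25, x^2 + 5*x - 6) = 1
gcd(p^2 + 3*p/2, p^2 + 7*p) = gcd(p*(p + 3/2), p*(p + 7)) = p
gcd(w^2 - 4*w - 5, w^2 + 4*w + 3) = w + 1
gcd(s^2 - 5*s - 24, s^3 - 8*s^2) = s - 8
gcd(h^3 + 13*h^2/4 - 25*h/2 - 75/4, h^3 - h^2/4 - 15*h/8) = h + 5/4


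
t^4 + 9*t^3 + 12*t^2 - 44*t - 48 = (t - 2)*(t + 1)*(t + 4)*(t + 6)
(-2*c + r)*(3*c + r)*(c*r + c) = -6*c^3*r - 6*c^3 + c^2*r^2 + c^2*r + c*r^3 + c*r^2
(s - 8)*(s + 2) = s^2 - 6*s - 16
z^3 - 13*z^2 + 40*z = z*(z - 8)*(z - 5)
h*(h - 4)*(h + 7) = h^3 + 3*h^2 - 28*h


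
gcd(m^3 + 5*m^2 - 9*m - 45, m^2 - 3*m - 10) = 1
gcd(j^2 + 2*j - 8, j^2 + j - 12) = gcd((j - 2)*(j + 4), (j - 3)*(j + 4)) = j + 4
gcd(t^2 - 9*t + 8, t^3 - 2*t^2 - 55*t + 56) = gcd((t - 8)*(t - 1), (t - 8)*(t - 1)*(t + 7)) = t^2 - 9*t + 8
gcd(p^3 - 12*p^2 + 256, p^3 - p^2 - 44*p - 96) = p^2 - 4*p - 32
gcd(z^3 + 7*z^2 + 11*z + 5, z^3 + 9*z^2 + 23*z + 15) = z^2 + 6*z + 5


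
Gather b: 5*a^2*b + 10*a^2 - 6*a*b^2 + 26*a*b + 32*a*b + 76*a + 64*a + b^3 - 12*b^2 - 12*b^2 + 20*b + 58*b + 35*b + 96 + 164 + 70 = 10*a^2 + 140*a + b^3 + b^2*(-6*a - 24) + b*(5*a^2 + 58*a + 113) + 330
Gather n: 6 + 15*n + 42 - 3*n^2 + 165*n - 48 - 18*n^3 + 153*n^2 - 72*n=-18*n^3 + 150*n^2 + 108*n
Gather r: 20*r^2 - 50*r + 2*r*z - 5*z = 20*r^2 + r*(2*z - 50) - 5*z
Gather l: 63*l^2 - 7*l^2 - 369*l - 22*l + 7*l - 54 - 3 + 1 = 56*l^2 - 384*l - 56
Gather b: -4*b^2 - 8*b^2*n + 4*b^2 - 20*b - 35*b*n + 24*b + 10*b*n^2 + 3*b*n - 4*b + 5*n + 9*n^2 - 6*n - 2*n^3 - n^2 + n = -8*b^2*n + b*(10*n^2 - 32*n) - 2*n^3 + 8*n^2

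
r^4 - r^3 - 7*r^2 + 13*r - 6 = (r - 2)*(r - 1)^2*(r + 3)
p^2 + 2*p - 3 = (p - 1)*(p + 3)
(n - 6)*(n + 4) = n^2 - 2*n - 24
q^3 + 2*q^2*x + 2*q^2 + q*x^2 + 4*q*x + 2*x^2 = (q + 2)*(q + x)^2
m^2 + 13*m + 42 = (m + 6)*(m + 7)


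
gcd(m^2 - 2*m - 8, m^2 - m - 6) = m + 2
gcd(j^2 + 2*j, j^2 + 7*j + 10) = j + 2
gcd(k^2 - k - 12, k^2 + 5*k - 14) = 1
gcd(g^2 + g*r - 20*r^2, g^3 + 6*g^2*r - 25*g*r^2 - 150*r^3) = g + 5*r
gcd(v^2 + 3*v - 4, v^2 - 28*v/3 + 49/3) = 1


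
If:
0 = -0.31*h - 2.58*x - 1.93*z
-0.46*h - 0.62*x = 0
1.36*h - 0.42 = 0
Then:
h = 0.31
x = -0.23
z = 0.26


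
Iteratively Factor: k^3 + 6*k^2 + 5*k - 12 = (k + 4)*(k^2 + 2*k - 3) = (k + 3)*(k + 4)*(k - 1)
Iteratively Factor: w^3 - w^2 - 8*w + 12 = (w - 2)*(w^2 + w - 6) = (w - 2)*(w + 3)*(w - 2)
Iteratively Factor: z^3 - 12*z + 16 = (z + 4)*(z^2 - 4*z + 4) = (z - 2)*(z + 4)*(z - 2)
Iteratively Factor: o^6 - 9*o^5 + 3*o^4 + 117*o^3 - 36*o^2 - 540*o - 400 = (o - 4)*(o^5 - 5*o^4 - 17*o^3 + 49*o^2 + 160*o + 100) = (o - 4)*(o + 2)*(o^4 - 7*o^3 - 3*o^2 + 55*o + 50) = (o - 4)*(o + 2)^2*(o^3 - 9*o^2 + 15*o + 25) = (o - 4)*(o + 1)*(o + 2)^2*(o^2 - 10*o + 25) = (o - 5)*(o - 4)*(o + 1)*(o + 2)^2*(o - 5)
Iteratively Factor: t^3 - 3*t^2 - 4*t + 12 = (t - 2)*(t^2 - t - 6) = (t - 2)*(t + 2)*(t - 3)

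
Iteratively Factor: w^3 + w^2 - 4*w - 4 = (w - 2)*(w^2 + 3*w + 2) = (w - 2)*(w + 2)*(w + 1)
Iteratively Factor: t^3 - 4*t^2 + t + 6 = (t - 3)*(t^2 - t - 2) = (t - 3)*(t - 2)*(t + 1)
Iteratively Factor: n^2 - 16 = (n - 4)*(n + 4)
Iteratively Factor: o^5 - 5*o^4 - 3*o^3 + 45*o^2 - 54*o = (o)*(o^4 - 5*o^3 - 3*o^2 + 45*o - 54) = o*(o + 3)*(o^3 - 8*o^2 + 21*o - 18) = o*(o - 3)*(o + 3)*(o^2 - 5*o + 6) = o*(o - 3)*(o - 2)*(o + 3)*(o - 3)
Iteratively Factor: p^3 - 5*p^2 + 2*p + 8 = (p - 4)*(p^2 - p - 2) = (p - 4)*(p + 1)*(p - 2)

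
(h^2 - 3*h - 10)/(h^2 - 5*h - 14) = (h - 5)/(h - 7)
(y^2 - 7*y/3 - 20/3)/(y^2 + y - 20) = (y + 5/3)/(y + 5)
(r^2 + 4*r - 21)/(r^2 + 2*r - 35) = (r - 3)/(r - 5)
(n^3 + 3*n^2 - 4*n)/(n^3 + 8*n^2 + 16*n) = (n - 1)/(n + 4)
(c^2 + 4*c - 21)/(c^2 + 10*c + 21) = (c - 3)/(c + 3)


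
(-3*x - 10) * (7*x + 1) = -21*x^2 - 73*x - 10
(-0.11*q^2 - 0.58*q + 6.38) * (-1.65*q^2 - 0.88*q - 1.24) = 0.1815*q^4 + 1.0538*q^3 - 9.8802*q^2 - 4.8952*q - 7.9112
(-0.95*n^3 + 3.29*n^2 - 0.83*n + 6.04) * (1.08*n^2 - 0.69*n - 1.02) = -1.026*n^5 + 4.2087*n^4 - 2.1975*n^3 + 3.7401*n^2 - 3.321*n - 6.1608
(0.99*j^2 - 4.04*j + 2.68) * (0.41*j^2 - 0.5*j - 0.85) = 0.4059*j^4 - 2.1514*j^3 + 2.2773*j^2 + 2.094*j - 2.278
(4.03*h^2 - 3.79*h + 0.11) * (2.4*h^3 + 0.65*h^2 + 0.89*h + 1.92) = 9.672*h^5 - 6.4765*h^4 + 1.3872*h^3 + 4.436*h^2 - 7.1789*h + 0.2112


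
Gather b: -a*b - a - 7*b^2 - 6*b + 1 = -a - 7*b^2 + b*(-a - 6) + 1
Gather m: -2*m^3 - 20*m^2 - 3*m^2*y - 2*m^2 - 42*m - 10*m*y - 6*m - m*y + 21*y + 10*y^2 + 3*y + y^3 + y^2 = -2*m^3 + m^2*(-3*y - 22) + m*(-11*y - 48) + y^3 + 11*y^2 + 24*y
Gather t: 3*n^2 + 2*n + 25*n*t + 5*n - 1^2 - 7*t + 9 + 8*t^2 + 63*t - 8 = 3*n^2 + 7*n + 8*t^2 + t*(25*n + 56)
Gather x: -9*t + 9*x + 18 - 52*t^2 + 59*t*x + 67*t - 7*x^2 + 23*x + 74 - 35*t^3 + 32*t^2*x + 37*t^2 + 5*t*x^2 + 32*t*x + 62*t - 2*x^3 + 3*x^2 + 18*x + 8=-35*t^3 - 15*t^2 + 120*t - 2*x^3 + x^2*(5*t - 4) + x*(32*t^2 + 91*t + 50) + 100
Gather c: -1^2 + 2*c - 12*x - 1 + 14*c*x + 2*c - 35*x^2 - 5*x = c*(14*x + 4) - 35*x^2 - 17*x - 2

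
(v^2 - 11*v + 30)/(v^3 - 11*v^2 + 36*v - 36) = (v - 5)/(v^2 - 5*v + 6)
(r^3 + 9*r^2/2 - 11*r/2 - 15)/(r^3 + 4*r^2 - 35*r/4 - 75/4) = 2*(r - 2)/(2*r - 5)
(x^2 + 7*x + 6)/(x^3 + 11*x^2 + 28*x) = (x^2 + 7*x + 6)/(x*(x^2 + 11*x + 28))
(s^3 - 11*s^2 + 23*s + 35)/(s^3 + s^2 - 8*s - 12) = (s^3 - 11*s^2 + 23*s + 35)/(s^3 + s^2 - 8*s - 12)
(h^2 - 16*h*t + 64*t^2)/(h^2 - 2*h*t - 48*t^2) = (h - 8*t)/(h + 6*t)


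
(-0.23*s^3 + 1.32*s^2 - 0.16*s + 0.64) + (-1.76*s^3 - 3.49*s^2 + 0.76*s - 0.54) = -1.99*s^3 - 2.17*s^2 + 0.6*s + 0.1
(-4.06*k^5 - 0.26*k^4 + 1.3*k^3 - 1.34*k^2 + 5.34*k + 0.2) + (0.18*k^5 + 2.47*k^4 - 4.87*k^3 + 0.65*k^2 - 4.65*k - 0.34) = -3.88*k^5 + 2.21*k^4 - 3.57*k^3 - 0.69*k^2 + 0.69*k - 0.14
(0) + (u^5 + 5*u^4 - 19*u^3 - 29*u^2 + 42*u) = u^5 + 5*u^4 - 19*u^3 - 29*u^2 + 42*u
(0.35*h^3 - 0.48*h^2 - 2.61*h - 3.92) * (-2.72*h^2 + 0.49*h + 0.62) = -0.952*h^5 + 1.4771*h^4 + 7.081*h^3 + 9.0859*h^2 - 3.539*h - 2.4304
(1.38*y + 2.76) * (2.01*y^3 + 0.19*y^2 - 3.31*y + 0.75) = 2.7738*y^4 + 5.8098*y^3 - 4.0434*y^2 - 8.1006*y + 2.07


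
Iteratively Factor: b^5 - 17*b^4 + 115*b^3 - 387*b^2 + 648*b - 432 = (b - 3)*(b^4 - 14*b^3 + 73*b^2 - 168*b + 144) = (b - 3)^2*(b^3 - 11*b^2 + 40*b - 48) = (b - 4)*(b - 3)^2*(b^2 - 7*b + 12) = (b - 4)*(b - 3)^3*(b - 4)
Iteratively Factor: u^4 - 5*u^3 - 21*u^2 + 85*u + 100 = (u - 5)*(u^3 - 21*u - 20) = (u - 5)^2*(u^2 + 5*u + 4) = (u - 5)^2*(u + 1)*(u + 4)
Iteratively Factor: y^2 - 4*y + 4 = (y - 2)*(y - 2)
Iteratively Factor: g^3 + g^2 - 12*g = (g - 3)*(g^2 + 4*g) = g*(g - 3)*(g + 4)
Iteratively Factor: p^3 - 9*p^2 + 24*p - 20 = (p - 5)*(p^2 - 4*p + 4) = (p - 5)*(p - 2)*(p - 2)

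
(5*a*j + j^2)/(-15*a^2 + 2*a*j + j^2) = -j/(3*a - j)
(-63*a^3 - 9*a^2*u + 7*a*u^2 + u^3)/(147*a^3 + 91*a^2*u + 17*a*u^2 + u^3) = (-3*a + u)/(7*a + u)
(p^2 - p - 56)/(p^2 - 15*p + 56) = (p + 7)/(p - 7)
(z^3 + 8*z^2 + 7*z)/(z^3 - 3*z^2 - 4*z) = (z + 7)/(z - 4)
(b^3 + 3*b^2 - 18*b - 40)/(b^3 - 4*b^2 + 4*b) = (b^3 + 3*b^2 - 18*b - 40)/(b*(b^2 - 4*b + 4))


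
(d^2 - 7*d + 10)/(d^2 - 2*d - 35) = (-d^2 + 7*d - 10)/(-d^2 + 2*d + 35)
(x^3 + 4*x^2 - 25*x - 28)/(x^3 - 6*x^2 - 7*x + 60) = (x^2 + 8*x + 7)/(x^2 - 2*x - 15)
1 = 1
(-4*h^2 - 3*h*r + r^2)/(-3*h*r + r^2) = (4*h^2 + 3*h*r - r^2)/(r*(3*h - r))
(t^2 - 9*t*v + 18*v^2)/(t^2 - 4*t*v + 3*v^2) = (t - 6*v)/(t - v)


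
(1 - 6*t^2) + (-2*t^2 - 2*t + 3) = -8*t^2 - 2*t + 4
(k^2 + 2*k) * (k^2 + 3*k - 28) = k^4 + 5*k^3 - 22*k^2 - 56*k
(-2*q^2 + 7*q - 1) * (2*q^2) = -4*q^4 + 14*q^3 - 2*q^2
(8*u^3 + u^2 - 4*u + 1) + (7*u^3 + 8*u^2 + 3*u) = 15*u^3 + 9*u^2 - u + 1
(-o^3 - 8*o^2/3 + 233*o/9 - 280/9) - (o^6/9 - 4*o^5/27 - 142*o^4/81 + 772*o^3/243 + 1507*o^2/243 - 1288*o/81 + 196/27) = -o^6/9 + 4*o^5/27 + 142*o^4/81 - 1015*o^3/243 - 2155*o^2/243 + 3385*o/81 - 1036/27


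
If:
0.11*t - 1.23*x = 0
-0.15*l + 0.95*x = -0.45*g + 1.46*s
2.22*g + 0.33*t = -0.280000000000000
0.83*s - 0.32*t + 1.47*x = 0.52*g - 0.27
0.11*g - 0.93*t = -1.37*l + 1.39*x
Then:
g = -0.39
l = 1.42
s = -0.16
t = 1.80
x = 0.16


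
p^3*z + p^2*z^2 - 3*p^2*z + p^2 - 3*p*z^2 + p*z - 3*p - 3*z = (p - 3)*(p + z)*(p*z + 1)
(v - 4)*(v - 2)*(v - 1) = v^3 - 7*v^2 + 14*v - 8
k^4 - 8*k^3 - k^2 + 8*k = k*(k - 8)*(k - 1)*(k + 1)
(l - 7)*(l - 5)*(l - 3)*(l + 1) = l^4 - 14*l^3 + 56*l^2 - 34*l - 105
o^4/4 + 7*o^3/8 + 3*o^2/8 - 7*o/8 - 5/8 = (o/2 + 1/2)^2*(o - 1)*(o + 5/2)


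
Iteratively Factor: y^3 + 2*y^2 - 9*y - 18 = (y + 3)*(y^2 - y - 6) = (y + 2)*(y + 3)*(y - 3)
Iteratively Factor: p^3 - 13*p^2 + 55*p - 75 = (p - 5)*(p^2 - 8*p + 15) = (p - 5)*(p - 3)*(p - 5)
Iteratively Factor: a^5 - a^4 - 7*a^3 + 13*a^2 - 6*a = (a - 1)*(a^4 - 7*a^2 + 6*a) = (a - 1)*(a + 3)*(a^3 - 3*a^2 + 2*a) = (a - 1)^2*(a + 3)*(a^2 - 2*a) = (a - 2)*(a - 1)^2*(a + 3)*(a)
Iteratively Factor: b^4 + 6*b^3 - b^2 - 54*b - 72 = (b + 3)*(b^3 + 3*b^2 - 10*b - 24) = (b + 3)*(b + 4)*(b^2 - b - 6) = (b - 3)*(b + 3)*(b + 4)*(b + 2)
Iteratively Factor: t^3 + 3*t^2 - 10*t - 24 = (t + 2)*(t^2 + t - 12) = (t + 2)*(t + 4)*(t - 3)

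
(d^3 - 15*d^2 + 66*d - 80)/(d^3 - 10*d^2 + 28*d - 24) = (d^2 - 13*d + 40)/(d^2 - 8*d + 12)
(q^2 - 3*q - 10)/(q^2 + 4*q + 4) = (q - 5)/(q + 2)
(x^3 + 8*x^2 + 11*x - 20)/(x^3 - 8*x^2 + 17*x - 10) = (x^2 + 9*x + 20)/(x^2 - 7*x + 10)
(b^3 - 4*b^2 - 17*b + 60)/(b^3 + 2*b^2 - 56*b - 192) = (b^2 - 8*b + 15)/(b^2 - 2*b - 48)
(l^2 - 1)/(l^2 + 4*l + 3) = (l - 1)/(l + 3)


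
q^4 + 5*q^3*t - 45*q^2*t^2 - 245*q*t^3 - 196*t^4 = (q - 7*t)*(q + t)*(q + 4*t)*(q + 7*t)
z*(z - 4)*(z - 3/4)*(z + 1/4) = z^4 - 9*z^3/2 + 29*z^2/16 + 3*z/4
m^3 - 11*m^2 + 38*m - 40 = (m - 5)*(m - 4)*(m - 2)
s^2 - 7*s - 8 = (s - 8)*(s + 1)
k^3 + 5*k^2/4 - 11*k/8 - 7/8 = (k - 1)*(k + 1/2)*(k + 7/4)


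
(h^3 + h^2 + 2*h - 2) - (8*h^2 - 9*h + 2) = h^3 - 7*h^2 + 11*h - 4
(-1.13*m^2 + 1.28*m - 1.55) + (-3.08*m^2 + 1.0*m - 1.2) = -4.21*m^2 + 2.28*m - 2.75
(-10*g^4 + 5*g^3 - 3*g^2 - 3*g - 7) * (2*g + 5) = -20*g^5 - 40*g^4 + 19*g^3 - 21*g^2 - 29*g - 35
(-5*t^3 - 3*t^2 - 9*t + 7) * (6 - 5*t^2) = 25*t^5 + 15*t^4 + 15*t^3 - 53*t^2 - 54*t + 42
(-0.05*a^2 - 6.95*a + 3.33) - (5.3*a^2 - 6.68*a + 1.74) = -5.35*a^2 - 0.27*a + 1.59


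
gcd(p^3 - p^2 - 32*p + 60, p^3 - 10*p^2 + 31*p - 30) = p^2 - 7*p + 10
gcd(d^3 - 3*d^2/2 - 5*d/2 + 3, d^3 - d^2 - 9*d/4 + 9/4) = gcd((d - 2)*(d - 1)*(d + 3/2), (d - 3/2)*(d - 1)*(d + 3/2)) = d^2 + d/2 - 3/2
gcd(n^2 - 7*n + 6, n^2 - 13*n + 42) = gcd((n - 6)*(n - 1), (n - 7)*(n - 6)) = n - 6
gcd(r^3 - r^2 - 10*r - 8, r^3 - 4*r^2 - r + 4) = r^2 - 3*r - 4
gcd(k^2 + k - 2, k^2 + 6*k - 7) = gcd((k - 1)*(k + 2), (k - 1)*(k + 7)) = k - 1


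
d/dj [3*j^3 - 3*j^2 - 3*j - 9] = 9*j^2 - 6*j - 3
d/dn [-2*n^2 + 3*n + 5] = 3 - 4*n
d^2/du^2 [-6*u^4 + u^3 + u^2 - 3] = -72*u^2 + 6*u + 2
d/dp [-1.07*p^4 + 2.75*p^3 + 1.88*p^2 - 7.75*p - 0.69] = -4.28*p^3 + 8.25*p^2 + 3.76*p - 7.75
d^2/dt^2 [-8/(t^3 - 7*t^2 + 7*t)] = 16*(t*(3*t - 7)*(t^2 - 7*t + 7) - (3*t^2 - 14*t + 7)^2)/(t^3*(t^2 - 7*t + 7)^3)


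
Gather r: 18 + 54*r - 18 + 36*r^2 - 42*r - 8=36*r^2 + 12*r - 8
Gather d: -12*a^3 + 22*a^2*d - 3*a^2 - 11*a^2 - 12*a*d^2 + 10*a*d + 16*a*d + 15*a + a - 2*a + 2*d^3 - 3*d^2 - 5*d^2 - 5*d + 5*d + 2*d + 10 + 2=-12*a^3 - 14*a^2 + 14*a + 2*d^3 + d^2*(-12*a - 8) + d*(22*a^2 + 26*a + 2) + 12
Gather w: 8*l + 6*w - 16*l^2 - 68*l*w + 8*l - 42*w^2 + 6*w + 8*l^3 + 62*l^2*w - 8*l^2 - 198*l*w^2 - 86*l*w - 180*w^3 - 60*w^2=8*l^3 - 24*l^2 + 16*l - 180*w^3 + w^2*(-198*l - 102) + w*(62*l^2 - 154*l + 12)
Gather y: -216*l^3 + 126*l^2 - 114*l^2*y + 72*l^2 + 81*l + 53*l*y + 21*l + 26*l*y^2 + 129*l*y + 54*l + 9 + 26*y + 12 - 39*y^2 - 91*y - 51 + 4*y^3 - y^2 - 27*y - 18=-216*l^3 + 198*l^2 + 156*l + 4*y^3 + y^2*(26*l - 40) + y*(-114*l^2 + 182*l - 92) - 48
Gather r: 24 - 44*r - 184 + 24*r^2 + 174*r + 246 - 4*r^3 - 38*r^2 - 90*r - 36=-4*r^3 - 14*r^2 + 40*r + 50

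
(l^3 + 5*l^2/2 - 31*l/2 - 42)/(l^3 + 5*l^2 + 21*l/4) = 2*(l^2 - l - 12)/(l*(2*l + 3))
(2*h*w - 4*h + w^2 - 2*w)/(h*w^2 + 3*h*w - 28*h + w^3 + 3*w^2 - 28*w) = (2*h*w - 4*h + w^2 - 2*w)/(h*w^2 + 3*h*w - 28*h + w^3 + 3*w^2 - 28*w)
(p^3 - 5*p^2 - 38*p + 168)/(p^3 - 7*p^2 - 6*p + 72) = (p^2 - p - 42)/(p^2 - 3*p - 18)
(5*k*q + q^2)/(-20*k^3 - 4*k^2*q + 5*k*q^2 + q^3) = q/(-4*k^2 + q^2)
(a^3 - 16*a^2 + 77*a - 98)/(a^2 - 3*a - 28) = (a^2 - 9*a + 14)/(a + 4)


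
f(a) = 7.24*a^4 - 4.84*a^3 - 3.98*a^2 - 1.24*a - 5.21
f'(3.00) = 626.12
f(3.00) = 411.01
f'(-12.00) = -52039.48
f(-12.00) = 157928.71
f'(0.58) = -5.09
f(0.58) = -7.39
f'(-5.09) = -4155.93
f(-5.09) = 5395.95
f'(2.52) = 349.94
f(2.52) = 180.91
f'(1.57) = 62.54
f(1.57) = 8.29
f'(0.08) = -1.95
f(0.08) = -5.34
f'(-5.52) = -5270.70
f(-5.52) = 7416.38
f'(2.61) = 393.97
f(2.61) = 214.36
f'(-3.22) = -1093.02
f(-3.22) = 897.43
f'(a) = 28.96*a^3 - 14.52*a^2 - 7.96*a - 1.24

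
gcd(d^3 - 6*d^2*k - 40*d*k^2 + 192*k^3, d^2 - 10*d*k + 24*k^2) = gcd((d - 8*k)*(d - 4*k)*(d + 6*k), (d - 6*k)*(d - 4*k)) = d - 4*k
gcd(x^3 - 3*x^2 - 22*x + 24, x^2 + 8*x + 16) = x + 4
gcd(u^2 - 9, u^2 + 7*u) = 1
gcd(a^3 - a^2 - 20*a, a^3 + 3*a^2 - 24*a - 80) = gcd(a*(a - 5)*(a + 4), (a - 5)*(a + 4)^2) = a^2 - a - 20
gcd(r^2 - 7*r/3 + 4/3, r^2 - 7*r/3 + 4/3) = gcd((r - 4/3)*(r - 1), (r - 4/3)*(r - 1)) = r^2 - 7*r/3 + 4/3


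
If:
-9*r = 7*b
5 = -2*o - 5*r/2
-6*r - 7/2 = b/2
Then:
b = 21/25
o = -101/60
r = -49/75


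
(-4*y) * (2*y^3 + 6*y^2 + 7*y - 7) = -8*y^4 - 24*y^3 - 28*y^2 + 28*y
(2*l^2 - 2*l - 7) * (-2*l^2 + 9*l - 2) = -4*l^4 + 22*l^3 - 8*l^2 - 59*l + 14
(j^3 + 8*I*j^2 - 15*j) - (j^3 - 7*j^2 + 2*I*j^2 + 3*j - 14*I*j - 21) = 7*j^2 + 6*I*j^2 - 18*j + 14*I*j + 21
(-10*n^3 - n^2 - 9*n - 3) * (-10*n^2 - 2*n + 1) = 100*n^5 + 30*n^4 + 82*n^3 + 47*n^2 - 3*n - 3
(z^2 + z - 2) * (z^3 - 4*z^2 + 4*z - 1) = z^5 - 3*z^4 - 2*z^3 + 11*z^2 - 9*z + 2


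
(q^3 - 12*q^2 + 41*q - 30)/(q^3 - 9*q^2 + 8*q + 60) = (q - 1)/(q + 2)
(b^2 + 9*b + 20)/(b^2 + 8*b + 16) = (b + 5)/(b + 4)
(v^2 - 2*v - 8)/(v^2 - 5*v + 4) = (v + 2)/(v - 1)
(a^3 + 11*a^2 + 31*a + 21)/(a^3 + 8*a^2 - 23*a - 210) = (a^2 + 4*a + 3)/(a^2 + a - 30)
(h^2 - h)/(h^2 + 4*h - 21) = h*(h - 1)/(h^2 + 4*h - 21)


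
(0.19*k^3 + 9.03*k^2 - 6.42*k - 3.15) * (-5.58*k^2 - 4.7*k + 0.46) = -1.0602*k^5 - 51.2804*k^4 - 6.52999999999999*k^3 + 51.9048*k^2 + 11.8518*k - 1.449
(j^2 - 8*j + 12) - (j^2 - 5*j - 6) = 18 - 3*j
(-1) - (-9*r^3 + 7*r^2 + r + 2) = 9*r^3 - 7*r^2 - r - 3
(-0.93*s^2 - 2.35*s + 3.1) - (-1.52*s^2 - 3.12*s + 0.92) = 0.59*s^2 + 0.77*s + 2.18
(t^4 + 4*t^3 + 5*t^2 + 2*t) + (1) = t^4 + 4*t^3 + 5*t^2 + 2*t + 1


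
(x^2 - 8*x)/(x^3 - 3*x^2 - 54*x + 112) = x/(x^2 + 5*x - 14)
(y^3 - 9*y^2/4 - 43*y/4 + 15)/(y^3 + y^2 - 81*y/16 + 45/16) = 4*(y - 4)/(4*y - 3)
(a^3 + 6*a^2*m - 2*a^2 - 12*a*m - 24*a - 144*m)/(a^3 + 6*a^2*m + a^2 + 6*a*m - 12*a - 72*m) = (a - 6)/(a - 3)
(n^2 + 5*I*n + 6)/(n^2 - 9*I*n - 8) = (n + 6*I)/(n - 8*I)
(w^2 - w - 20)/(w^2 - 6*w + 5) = (w + 4)/(w - 1)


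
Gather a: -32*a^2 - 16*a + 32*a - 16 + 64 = -32*a^2 + 16*a + 48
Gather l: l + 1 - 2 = l - 1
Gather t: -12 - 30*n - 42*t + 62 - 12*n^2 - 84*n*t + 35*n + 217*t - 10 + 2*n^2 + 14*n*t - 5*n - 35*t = -10*n^2 + t*(140 - 70*n) + 40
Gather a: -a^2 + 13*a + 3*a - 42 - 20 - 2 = -a^2 + 16*a - 64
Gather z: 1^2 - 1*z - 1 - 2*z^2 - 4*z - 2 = -2*z^2 - 5*z - 2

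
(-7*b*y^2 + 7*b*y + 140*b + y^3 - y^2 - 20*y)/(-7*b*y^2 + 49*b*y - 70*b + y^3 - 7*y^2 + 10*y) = (y + 4)/(y - 2)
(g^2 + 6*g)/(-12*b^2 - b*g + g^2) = g*(-g - 6)/(12*b^2 + b*g - g^2)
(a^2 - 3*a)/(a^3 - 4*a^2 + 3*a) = 1/(a - 1)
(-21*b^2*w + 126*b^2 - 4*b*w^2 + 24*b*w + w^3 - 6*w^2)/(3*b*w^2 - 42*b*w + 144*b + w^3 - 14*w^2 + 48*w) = (-7*b + w)/(w - 8)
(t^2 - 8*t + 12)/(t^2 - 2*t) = (t - 6)/t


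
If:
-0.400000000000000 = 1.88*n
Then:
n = -0.21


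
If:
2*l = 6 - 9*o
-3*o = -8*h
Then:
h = 3*o/8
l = 3 - 9*o/2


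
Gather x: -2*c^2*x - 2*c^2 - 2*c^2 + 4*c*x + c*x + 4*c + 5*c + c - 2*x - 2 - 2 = -4*c^2 + 10*c + x*(-2*c^2 + 5*c - 2) - 4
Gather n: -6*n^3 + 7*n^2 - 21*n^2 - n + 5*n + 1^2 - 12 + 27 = -6*n^3 - 14*n^2 + 4*n + 16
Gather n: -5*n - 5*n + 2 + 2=4 - 10*n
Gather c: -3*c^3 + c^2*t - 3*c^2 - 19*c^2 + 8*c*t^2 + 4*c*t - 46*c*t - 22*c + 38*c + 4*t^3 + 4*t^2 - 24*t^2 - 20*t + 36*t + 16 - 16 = -3*c^3 + c^2*(t - 22) + c*(8*t^2 - 42*t + 16) + 4*t^3 - 20*t^2 + 16*t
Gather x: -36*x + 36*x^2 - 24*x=36*x^2 - 60*x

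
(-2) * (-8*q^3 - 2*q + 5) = 16*q^3 + 4*q - 10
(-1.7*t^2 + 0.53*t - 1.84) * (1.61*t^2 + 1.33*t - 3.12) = -2.737*t^4 - 1.4077*t^3 + 3.0465*t^2 - 4.1008*t + 5.7408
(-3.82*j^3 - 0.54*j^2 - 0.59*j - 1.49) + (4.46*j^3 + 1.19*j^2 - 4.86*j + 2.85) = 0.64*j^3 + 0.65*j^2 - 5.45*j + 1.36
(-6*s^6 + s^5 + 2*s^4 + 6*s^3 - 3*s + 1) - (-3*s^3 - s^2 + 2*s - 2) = -6*s^6 + s^5 + 2*s^4 + 9*s^3 + s^2 - 5*s + 3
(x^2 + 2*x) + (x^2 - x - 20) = 2*x^2 + x - 20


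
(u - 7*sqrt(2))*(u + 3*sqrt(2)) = u^2 - 4*sqrt(2)*u - 42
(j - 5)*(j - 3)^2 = j^3 - 11*j^2 + 39*j - 45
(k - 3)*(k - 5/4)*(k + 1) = k^3 - 13*k^2/4 - k/2 + 15/4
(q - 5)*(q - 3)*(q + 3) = q^3 - 5*q^2 - 9*q + 45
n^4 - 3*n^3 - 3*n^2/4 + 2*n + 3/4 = (n - 3)*(n - 1)*(n + 1/2)^2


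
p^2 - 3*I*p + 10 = (p - 5*I)*(p + 2*I)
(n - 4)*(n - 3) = n^2 - 7*n + 12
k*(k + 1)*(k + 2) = k^3 + 3*k^2 + 2*k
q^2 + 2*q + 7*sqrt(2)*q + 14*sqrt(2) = (q + 2)*(q + 7*sqrt(2))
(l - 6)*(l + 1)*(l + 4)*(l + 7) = l^4 + 6*l^3 - 33*l^2 - 206*l - 168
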